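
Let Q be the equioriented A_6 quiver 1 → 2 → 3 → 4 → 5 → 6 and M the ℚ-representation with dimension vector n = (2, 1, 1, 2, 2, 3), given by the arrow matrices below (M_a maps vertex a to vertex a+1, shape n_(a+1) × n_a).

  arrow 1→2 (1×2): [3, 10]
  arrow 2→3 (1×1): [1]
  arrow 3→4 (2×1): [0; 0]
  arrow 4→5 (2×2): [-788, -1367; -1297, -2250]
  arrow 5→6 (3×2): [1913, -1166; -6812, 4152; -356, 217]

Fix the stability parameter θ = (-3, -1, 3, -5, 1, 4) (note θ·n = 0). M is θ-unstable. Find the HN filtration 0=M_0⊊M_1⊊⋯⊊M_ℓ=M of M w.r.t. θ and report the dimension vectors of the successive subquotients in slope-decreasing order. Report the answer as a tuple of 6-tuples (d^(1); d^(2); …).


Interval decomposition of M: I[1,1], I[1,3], I[4,6]^2, I[6,6].
HN type (ℓ=6): μ^(1)=4; μ^(2)=3; μ^(3)=1; μ^(4)=-1; μ^(5)=-3; μ^(6)=-5

((0, 0, 0, 0, 0, 3); (0, 0, 1, 0, 0, 0); (0, 0, 0, 0, 2, 0); (0, 1, 0, 0, 0, 0); (2, 0, 0, 0, 0, 0); (0, 0, 0, 2, 0, 0))


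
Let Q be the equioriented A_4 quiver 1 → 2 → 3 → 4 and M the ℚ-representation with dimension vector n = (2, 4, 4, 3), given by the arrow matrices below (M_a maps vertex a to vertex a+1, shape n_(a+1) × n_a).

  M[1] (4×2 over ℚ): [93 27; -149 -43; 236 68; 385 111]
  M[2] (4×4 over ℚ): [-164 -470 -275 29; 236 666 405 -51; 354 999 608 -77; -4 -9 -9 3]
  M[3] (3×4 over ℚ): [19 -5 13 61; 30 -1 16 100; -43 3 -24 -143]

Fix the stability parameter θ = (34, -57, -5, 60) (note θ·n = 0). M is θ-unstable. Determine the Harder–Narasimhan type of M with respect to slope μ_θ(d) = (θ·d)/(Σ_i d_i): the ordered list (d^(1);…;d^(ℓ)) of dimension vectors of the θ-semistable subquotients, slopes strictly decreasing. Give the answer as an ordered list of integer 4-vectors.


Barcode: M ≅ I[1,2], I[1,4], I[2,4]^2, I[3,3]. HN layers by μ_θ (4 steps, strictly decreasing):
  μ^(1)=60; μ^(2)=-5; μ^(3)=-23/2; μ^(4)=-57

((0, 0, 0, 3); (0, 0, 4, 0); (2, 2, 0, 0); (0, 2, 0, 0))


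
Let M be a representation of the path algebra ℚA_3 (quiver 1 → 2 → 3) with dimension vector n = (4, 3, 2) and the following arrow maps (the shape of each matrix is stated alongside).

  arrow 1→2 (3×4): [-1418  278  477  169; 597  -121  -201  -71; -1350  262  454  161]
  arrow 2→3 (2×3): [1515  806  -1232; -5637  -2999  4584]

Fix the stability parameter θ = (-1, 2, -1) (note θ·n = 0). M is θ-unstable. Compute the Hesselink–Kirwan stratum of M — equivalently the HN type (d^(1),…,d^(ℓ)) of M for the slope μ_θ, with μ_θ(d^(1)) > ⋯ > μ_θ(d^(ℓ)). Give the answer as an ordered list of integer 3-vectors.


Via rank(M_{q-1}∘⋯∘M_p): M ≅ I[1,1], I[1,2], I[1,3]^2.
μ_θ-semistable layers: μ^(1)=2; μ^(2)=1/2; μ^(3)=-1

((0, 1, 0); (0, 2, 2); (4, 0, 0))


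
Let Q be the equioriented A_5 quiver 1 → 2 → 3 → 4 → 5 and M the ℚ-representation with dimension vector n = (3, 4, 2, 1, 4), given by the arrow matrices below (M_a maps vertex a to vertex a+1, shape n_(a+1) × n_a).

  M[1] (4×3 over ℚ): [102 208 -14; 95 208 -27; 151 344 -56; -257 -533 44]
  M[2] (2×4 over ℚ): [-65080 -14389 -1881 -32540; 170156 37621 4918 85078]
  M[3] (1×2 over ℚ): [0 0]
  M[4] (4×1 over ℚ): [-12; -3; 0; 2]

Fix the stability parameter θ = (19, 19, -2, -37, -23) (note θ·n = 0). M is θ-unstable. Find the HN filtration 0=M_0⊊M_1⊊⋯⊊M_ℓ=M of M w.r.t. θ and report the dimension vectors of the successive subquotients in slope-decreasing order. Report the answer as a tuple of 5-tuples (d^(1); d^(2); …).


Interval decomposition of M: I[1,2], I[1,3]^2, I[2,2], I[4,5], I[5,5]^3.
HN type (ℓ=4): μ^(1)=19; μ^(2)=12; μ^(3)=-23; μ^(4)=-37

((1, 2, 0, 0, 0); (2, 2, 2, 0, 0); (0, 0, 0, 0, 4); (0, 0, 0, 1, 0))


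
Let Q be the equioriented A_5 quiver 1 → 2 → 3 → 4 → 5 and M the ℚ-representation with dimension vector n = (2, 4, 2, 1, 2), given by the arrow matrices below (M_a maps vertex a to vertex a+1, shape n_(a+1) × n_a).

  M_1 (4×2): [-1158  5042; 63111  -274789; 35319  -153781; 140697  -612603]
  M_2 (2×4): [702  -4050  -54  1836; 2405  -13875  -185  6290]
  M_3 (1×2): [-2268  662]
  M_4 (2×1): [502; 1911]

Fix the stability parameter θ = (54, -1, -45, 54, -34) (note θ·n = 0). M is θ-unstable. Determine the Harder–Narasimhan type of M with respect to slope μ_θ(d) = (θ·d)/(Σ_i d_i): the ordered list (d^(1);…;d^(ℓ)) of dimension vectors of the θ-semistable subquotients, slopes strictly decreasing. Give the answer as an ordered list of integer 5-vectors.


Via rank(M_{q-1}∘⋯∘M_p): M ≅ I[1,1], I[1,2], I[2,2]^2, I[2,5], I[3,3], I[5,5].
μ_θ-semistable layers: μ^(1)=54; μ^(2)=53/2; μ^(3)=10; μ^(4)=-1; μ^(5)=-23; μ^(6)=-34; μ^(7)=-45

((1, 0, 0, 0, 0); (1, 1, 0, 0, 0); (0, 0, 0, 1, 1); (0, 2, 0, 0, 0); (0, 1, 1, 0, 0); (0, 0, 0, 0, 1); (0, 0, 1, 0, 0))


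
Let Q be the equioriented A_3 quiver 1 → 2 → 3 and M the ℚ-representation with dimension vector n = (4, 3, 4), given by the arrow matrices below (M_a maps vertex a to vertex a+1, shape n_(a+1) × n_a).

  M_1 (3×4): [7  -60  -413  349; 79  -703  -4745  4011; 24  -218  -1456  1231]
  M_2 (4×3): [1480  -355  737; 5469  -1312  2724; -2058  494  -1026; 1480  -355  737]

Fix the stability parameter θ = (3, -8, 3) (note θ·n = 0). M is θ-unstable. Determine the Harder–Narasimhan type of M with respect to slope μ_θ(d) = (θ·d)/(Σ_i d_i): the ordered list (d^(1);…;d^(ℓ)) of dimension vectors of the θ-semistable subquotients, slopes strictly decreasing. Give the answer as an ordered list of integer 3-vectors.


Via rank(M_{q-1}∘⋯∘M_p): M ≅ I[1,1], I[1,2], I[1,3]^2, I[3,3]^2.
μ_θ-semistable layers: μ^(1)=3; μ^(2)=-5/2

((1, 0, 4); (3, 3, 0))


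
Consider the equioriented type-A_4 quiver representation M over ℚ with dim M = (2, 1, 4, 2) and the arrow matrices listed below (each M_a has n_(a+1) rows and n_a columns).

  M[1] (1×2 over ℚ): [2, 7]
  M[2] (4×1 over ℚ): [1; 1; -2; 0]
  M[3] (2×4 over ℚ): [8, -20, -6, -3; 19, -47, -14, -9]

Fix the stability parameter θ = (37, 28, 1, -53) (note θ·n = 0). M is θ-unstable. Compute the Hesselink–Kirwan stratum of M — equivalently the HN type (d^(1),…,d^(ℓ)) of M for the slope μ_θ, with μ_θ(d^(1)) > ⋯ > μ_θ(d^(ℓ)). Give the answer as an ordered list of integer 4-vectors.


Barcode: M ≅ I[1,1], I[1,3], I[3,3], I[3,4]^2. HN layers by μ_θ (4 steps, strictly decreasing):
  μ^(1)=37; μ^(2)=22; μ^(3)=1; μ^(4)=-26

((1, 0, 0, 0); (1, 1, 1, 0); (0, 0, 1, 0); (0, 0, 2, 2))


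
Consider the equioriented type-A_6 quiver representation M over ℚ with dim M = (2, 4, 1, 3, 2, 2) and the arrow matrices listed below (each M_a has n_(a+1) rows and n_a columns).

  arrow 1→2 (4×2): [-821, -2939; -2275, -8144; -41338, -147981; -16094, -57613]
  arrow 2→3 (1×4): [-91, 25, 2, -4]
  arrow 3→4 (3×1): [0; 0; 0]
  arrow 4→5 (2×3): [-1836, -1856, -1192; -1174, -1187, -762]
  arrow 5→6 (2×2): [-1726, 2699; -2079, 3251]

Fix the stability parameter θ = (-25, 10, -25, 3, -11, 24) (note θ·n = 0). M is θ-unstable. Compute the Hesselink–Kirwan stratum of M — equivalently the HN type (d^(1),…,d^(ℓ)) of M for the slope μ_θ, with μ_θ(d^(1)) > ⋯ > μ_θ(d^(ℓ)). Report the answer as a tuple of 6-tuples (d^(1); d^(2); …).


Barcode: M ≅ I[1,2], I[1,3], I[2,2]^2, I[4,4], I[4,6]^2. HN layers by μ_θ (6 steps, strictly decreasing):
  μ^(1)=24; μ^(2)=10; μ^(3)=3; μ^(4)=-4; μ^(5)=-15/2; μ^(6)=-25

((0, 0, 0, 0, 0, 2); (0, 3, 0, 0, 0, 0); (0, 0, 0, 1, 0, 0); (0, 0, 0, 2, 2, 0); (0, 1, 1, 0, 0, 0); (2, 0, 0, 0, 0, 0))


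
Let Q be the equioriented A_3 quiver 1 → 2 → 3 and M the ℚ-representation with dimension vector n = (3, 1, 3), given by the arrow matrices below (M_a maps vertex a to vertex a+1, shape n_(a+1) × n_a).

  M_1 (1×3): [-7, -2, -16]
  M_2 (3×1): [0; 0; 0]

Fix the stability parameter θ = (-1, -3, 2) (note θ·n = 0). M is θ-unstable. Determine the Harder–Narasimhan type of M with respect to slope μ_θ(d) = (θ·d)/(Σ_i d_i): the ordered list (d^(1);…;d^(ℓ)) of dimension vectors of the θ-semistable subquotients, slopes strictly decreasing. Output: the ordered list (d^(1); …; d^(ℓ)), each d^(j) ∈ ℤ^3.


Barcode: M ≅ I[1,1]^2, I[1,2], I[3,3]^3. HN layers by μ_θ (3 steps, strictly decreasing):
  μ^(1)=2; μ^(2)=-1; μ^(3)=-2

((0, 0, 3); (2, 0, 0); (1, 1, 0))


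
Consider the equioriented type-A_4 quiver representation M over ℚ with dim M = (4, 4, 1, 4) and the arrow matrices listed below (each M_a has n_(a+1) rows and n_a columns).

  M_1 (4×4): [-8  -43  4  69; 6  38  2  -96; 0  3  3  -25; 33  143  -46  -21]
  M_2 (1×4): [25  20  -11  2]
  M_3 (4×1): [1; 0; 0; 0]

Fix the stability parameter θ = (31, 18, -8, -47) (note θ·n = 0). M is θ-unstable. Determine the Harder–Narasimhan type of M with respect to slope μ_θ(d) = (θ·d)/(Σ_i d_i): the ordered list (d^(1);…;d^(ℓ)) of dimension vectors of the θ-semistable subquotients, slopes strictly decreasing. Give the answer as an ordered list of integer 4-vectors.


Interval decomposition of M: I[1,2]^3, I[1,4], I[4,4]^3.
HN type (ℓ=3): μ^(1)=49/2; μ^(2)=-3/2; μ^(3)=-47

((3, 3, 0, 0); (1, 1, 1, 1); (0, 0, 0, 3))


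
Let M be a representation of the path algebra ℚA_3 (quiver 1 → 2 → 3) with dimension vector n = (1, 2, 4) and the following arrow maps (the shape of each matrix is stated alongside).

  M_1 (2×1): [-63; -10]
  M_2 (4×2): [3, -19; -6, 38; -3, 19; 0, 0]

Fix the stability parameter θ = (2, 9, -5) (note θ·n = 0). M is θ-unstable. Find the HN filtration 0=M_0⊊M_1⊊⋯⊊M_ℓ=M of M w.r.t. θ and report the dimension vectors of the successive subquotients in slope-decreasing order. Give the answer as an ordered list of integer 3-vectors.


Interval decomposition of M: I[1,3], I[2,2], I[3,3]^3.
HN type (ℓ=3): μ^(1)=9; μ^(2)=2; μ^(3)=-5

((0, 1, 0); (1, 1, 1); (0, 0, 3))


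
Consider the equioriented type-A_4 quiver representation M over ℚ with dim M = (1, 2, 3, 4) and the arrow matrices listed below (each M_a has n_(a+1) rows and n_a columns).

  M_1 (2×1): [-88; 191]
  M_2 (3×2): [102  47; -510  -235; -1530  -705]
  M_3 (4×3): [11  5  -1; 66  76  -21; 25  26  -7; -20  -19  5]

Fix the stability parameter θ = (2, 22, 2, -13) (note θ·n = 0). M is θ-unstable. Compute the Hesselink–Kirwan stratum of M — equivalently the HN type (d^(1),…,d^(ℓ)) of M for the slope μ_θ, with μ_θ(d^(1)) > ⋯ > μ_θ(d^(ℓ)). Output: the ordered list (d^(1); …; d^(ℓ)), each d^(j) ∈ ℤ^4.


Interval decomposition of M: I[1,4], I[2,2], I[3,4]^2, I[4,4].
HN type (ℓ=5): μ^(1)=22; μ^(2)=11/3; μ^(3)=2; μ^(4)=-11/2; μ^(5)=-13

((0, 1, 0, 0); (0, 1, 1, 1); (1, 0, 0, 0); (0, 0, 2, 2); (0, 0, 0, 1))


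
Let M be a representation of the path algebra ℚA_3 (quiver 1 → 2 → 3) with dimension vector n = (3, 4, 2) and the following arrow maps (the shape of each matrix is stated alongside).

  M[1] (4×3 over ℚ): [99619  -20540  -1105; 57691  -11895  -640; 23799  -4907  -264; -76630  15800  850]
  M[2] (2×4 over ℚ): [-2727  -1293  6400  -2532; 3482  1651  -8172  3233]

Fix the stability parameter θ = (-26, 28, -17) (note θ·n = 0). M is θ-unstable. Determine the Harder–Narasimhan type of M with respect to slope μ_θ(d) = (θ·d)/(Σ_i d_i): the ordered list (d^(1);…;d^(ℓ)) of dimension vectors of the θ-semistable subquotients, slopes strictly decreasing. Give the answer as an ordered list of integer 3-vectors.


Via rank(M_{q-1}∘⋯∘M_p): M ≅ I[1,1], I[1,3]^2, I[2,2]^2.
μ_θ-semistable layers: μ^(1)=28; μ^(2)=11/2; μ^(3)=-26

((0, 2, 0); (0, 2, 2); (3, 0, 0))


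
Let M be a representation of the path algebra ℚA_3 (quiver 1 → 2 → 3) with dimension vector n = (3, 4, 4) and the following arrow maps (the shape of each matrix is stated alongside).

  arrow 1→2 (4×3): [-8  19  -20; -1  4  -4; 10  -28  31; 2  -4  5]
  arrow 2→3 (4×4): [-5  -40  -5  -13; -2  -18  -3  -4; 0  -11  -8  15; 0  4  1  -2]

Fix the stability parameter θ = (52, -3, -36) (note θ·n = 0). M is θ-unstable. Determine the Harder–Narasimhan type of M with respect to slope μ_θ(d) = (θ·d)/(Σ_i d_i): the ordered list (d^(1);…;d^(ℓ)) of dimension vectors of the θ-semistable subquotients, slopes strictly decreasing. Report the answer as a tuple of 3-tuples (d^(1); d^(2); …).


Interval decomposition of M: I[1,3]^3, I[2,3].
HN type (ℓ=2): μ^(1)=13/3; μ^(2)=-39/2

((3, 3, 3); (0, 1, 1))


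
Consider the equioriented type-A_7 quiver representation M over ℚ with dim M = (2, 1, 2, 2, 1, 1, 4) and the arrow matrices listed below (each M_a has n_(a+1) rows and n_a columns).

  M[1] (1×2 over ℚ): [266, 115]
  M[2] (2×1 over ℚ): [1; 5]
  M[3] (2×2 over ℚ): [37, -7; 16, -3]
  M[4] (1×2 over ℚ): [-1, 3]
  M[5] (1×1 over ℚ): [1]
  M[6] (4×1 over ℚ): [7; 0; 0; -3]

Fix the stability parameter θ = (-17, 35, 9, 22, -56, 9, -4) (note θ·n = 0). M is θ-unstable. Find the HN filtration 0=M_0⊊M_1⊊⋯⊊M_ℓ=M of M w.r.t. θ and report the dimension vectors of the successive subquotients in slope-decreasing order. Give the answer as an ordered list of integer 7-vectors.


Barcode: M ≅ I[1,1], I[1,7], I[3,4], I[7,7]^3. HN layers by μ_θ (5 steps, strictly decreasing):
  μ^(1)=22; μ^(2)=9; μ^(3)=5/2; μ^(4)=-4; μ^(5)=-17

((0, 0, 0, 1, 0, 0, 0); (0, 0, 1, 0, 0, 0, 0); (0, 1, 1, 1, 1, 1, 1); (0, 0, 0, 0, 0, 0, 3); (2, 0, 0, 0, 0, 0, 0))


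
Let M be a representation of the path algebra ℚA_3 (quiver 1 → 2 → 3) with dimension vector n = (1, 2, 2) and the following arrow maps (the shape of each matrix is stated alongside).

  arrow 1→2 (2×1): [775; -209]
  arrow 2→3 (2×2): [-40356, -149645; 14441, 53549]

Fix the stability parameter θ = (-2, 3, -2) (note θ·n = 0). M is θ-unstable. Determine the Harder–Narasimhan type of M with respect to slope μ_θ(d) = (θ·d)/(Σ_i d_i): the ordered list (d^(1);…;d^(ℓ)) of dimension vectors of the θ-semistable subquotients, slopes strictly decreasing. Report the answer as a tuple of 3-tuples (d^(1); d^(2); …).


Barcode: M ≅ I[1,3], I[2,3]. HN layers by μ_θ (2 steps, strictly decreasing):
  μ^(1)=1/2; μ^(2)=-2

((0, 2, 2); (1, 0, 0))


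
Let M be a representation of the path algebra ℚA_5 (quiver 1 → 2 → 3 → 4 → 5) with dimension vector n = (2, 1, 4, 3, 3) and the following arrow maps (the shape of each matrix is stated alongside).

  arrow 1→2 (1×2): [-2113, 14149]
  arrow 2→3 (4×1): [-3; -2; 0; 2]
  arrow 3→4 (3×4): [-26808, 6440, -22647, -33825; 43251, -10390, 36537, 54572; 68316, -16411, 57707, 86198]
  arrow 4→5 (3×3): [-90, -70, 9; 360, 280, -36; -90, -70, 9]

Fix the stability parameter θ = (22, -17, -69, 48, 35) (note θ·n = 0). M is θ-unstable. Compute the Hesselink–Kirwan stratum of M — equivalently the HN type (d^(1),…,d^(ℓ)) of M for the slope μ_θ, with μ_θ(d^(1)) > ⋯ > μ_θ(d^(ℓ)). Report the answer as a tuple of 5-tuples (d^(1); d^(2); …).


Via rank(M_{q-1}∘⋯∘M_p): M ≅ I[1,1], I[1,4], I[3,3], I[3,4], I[3,5], I[5,5]^2.
μ_θ-semistable layers: μ^(1)=48; μ^(2)=83/2; μ^(3)=35; μ^(4)=22; μ^(5)=-64/3; μ^(6)=-69

((0, 0, 0, 2, 0); (0, 0, 0, 1, 1); (0, 0, 0, 0, 2); (1, 0, 0, 0, 0); (1, 1, 1, 0, 0); (0, 0, 3, 0, 0))


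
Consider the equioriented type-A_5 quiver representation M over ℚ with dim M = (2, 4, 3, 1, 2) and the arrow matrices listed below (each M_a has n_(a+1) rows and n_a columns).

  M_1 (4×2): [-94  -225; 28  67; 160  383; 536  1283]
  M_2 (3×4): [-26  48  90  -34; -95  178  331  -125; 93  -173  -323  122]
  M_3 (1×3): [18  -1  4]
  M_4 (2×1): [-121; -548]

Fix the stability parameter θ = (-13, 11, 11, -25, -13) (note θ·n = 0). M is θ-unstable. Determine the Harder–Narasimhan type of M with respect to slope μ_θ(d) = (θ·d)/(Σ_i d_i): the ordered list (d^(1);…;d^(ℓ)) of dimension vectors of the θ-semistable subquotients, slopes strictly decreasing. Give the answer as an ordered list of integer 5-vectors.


Via rank(M_{q-1}∘⋯∘M_p): M ≅ I[1,2], I[1,5], I[2,2], I[2,3], I[3,3], I[5,5].
μ_θ-semistable layers: μ^(1)=11; μ^(2)=-4; μ^(3)=-13

((0, 3, 2, 0, 0); (0, 1, 1, 1, 1); (2, 0, 0, 0, 1))


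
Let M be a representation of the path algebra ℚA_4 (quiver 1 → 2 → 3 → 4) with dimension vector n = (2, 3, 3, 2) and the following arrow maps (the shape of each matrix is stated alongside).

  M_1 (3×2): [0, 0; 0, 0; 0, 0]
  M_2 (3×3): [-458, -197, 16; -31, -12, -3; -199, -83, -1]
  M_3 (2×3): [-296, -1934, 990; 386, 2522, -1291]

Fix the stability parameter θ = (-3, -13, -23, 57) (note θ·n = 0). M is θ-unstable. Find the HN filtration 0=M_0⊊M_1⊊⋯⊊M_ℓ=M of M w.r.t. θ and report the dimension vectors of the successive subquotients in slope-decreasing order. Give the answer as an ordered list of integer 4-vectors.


Via rank(M_{q-1}∘⋯∘M_p): M ≅ I[1,1]^2, I[2,3], I[2,4]^2.
μ_θ-semistable layers: μ^(1)=57; μ^(2)=-3; μ^(3)=-18

((0, 0, 0, 2); (2, 0, 0, 0); (0, 3, 3, 0))


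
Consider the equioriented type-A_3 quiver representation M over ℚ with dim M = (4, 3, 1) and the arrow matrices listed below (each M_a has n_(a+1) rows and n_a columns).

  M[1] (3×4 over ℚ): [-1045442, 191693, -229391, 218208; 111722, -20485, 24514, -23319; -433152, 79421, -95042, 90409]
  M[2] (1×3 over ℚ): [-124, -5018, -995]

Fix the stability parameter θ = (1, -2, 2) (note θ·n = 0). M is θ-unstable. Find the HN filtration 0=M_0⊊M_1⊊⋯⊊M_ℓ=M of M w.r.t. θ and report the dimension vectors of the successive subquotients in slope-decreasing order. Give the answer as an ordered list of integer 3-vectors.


Interval decomposition of M: I[1,1], I[1,2]^2, I[1,3].
HN type (ℓ=3): μ^(1)=2; μ^(2)=1; μ^(3)=-1/2

((0, 0, 1); (1, 0, 0); (3, 3, 0))


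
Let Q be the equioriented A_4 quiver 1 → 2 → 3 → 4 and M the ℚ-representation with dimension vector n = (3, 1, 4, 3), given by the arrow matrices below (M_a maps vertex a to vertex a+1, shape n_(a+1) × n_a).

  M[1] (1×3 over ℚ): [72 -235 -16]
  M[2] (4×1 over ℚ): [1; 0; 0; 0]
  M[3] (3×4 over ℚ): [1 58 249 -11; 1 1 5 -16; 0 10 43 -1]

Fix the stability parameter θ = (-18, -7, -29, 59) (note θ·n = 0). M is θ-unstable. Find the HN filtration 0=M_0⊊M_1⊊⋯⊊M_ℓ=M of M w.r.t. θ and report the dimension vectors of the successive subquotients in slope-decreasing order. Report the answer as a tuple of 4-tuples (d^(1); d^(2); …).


Via rank(M_{q-1}∘⋯∘M_p): M ≅ I[1,1]^2, I[1,4], I[3,3], I[3,4]^2.
μ_θ-semistable layers: μ^(1)=59; μ^(2)=-18; μ^(3)=-29

((0, 0, 0, 3); (3, 1, 1, 0); (0, 0, 3, 0))


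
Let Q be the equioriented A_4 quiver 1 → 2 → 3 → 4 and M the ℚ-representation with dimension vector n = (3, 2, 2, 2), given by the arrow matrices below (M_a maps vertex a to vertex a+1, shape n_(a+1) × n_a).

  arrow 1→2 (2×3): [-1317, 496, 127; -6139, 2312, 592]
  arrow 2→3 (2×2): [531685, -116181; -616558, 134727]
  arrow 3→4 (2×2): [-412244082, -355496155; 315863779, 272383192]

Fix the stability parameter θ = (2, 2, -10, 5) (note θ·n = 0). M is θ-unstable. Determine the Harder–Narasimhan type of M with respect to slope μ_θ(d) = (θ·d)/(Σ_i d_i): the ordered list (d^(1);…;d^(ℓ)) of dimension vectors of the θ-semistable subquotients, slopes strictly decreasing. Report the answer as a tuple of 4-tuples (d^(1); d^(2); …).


Barcode: M ≅ I[1,1], I[1,4]^2. HN layers by μ_θ (3 steps, strictly decreasing):
  μ^(1)=5; μ^(2)=2; μ^(3)=-2

((0, 0, 0, 2); (1, 0, 0, 0); (2, 2, 2, 0))


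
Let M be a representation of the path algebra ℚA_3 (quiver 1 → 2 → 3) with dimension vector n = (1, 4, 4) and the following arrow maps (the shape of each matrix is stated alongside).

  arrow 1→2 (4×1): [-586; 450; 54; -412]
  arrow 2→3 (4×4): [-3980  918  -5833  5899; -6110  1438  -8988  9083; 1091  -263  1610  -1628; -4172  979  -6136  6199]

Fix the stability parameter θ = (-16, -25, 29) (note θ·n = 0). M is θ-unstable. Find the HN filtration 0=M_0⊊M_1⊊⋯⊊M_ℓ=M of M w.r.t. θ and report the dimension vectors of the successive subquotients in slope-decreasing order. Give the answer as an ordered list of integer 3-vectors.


Via rank(M_{q-1}∘⋯∘M_p): M ≅ I[1,3], I[2,3]^3.
μ_θ-semistable layers: μ^(1)=29; μ^(2)=-41/2; μ^(3)=-25

((0, 0, 4); (1, 1, 0); (0, 3, 0))


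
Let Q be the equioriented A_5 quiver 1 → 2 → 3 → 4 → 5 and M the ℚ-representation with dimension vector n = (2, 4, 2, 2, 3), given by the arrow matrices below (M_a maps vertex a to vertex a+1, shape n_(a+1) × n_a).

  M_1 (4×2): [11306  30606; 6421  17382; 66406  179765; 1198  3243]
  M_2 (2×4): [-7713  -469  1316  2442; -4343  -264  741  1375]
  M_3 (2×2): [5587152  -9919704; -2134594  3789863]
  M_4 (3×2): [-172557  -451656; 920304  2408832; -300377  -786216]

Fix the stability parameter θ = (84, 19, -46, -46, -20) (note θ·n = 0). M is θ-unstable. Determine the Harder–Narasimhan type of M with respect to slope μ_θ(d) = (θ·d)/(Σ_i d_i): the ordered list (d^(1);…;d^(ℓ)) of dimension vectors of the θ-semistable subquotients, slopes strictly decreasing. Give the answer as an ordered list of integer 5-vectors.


Barcode: M ≅ I[1,2], I[1,4], I[2,2], I[2,3], I[4,5], I[5,5]^2. HN layers by μ_θ (6 steps, strictly decreasing):
  μ^(1)=103/2; μ^(2)=19; μ^(3)=11/4; μ^(4)=-27/2; μ^(5)=-20; μ^(6)=-46

((1, 1, 0, 0, 0); (0, 1, 0, 0, 0); (1, 1, 1, 1, 0); (0, 1, 1, 0, 0); (0, 0, 0, 0, 3); (0, 0, 0, 1, 0))


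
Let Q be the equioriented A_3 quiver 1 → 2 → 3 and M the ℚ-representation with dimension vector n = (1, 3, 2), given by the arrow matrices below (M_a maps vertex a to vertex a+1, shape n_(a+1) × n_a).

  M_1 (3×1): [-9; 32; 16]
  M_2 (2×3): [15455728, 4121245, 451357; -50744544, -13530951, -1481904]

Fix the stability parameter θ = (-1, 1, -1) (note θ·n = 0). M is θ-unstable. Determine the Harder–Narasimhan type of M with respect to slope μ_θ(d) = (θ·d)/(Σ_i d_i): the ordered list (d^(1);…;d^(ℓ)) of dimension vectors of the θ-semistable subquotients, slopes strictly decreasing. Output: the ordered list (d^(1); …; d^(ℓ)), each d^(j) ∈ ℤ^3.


Barcode: M ≅ I[1,2], I[2,3]^2. HN layers by μ_θ (3 steps, strictly decreasing):
  μ^(1)=1; μ^(2)=0; μ^(3)=-1

((0, 1, 0); (0, 2, 2); (1, 0, 0))


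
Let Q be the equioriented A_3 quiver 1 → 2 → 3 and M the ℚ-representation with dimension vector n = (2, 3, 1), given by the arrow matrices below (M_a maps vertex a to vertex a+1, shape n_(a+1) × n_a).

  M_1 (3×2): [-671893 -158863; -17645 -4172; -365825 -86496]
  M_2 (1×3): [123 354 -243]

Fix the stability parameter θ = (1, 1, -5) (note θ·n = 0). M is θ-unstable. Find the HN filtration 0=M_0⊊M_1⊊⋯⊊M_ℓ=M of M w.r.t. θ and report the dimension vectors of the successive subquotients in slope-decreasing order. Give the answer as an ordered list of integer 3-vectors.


Via rank(M_{q-1}∘⋯∘M_p): M ≅ I[1,2], I[1,3], I[2,2].
μ_θ-semistable layers: μ^(1)=1; μ^(2)=-1

((1, 2, 0); (1, 1, 1))


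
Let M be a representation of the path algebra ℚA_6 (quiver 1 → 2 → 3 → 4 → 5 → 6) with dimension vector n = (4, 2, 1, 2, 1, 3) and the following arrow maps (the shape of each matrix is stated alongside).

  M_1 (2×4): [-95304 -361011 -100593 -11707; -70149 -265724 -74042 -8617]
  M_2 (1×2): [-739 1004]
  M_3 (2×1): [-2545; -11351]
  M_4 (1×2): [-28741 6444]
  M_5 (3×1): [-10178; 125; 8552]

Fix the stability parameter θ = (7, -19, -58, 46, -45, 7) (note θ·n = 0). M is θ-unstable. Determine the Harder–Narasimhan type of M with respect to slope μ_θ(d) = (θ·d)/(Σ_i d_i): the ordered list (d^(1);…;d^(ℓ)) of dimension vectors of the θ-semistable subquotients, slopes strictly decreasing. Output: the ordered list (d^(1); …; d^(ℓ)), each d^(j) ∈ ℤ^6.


Interval decomposition of M: I[1,1]^2, I[1,2], I[1,6], I[4,4], I[6,6]^2.
HN type (ℓ=5): μ^(1)=46; μ^(2)=7; μ^(3)=1/2; μ^(4)=-6; μ^(5)=-70/3

((0, 0, 0, 1, 0, 0); (2, 0, 0, 0, 0, 3); (0, 0, 0, 1, 1, 0); (1, 1, 0, 0, 0, 0); (1, 1, 1, 0, 0, 0))


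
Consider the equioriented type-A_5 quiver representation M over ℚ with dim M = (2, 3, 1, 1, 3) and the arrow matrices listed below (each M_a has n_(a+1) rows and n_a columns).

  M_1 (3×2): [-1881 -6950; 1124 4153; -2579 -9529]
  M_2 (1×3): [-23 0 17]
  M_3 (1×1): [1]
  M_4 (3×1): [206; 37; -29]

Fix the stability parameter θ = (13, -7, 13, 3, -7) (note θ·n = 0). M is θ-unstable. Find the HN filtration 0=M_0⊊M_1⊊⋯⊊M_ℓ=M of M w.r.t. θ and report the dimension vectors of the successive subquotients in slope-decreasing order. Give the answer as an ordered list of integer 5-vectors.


Interval decomposition of M: I[1,2], I[1,5], I[2,2], I[5,5]^2.
HN type (ℓ=2): μ^(1)=3; μ^(2)=-7

((2, 2, 1, 1, 1); (0, 1, 0, 0, 2))


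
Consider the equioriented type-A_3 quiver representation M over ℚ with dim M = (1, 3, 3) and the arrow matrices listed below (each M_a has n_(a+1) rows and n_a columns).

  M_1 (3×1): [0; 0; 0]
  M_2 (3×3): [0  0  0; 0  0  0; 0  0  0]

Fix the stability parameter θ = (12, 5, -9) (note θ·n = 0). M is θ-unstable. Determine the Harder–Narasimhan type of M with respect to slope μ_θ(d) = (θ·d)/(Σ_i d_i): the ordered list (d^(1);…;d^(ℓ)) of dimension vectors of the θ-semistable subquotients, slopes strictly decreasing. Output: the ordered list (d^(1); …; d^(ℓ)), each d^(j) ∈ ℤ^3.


Interval decomposition of M: I[1,1], I[2,2]^3, I[3,3]^3.
HN type (ℓ=3): μ^(1)=12; μ^(2)=5; μ^(3)=-9

((1, 0, 0); (0, 3, 0); (0, 0, 3))


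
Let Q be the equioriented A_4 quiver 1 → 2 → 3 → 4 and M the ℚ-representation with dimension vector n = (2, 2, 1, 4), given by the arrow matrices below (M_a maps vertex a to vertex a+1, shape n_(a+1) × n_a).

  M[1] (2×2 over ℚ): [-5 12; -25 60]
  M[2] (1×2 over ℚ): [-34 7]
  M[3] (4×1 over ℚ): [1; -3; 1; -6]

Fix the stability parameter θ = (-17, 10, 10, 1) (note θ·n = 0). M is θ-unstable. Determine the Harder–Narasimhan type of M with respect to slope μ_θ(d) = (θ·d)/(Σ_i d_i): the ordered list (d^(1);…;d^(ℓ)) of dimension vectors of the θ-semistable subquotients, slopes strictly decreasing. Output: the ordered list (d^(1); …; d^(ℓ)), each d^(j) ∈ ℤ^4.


Via rank(M_{q-1}∘⋯∘M_p): M ≅ I[1,1], I[1,4], I[2,2], I[4,4]^3.
μ_θ-semistable layers: μ^(1)=10; μ^(2)=7; μ^(3)=1; μ^(4)=-17

((0, 1, 0, 0); (0, 1, 1, 1); (0, 0, 0, 3); (2, 0, 0, 0))


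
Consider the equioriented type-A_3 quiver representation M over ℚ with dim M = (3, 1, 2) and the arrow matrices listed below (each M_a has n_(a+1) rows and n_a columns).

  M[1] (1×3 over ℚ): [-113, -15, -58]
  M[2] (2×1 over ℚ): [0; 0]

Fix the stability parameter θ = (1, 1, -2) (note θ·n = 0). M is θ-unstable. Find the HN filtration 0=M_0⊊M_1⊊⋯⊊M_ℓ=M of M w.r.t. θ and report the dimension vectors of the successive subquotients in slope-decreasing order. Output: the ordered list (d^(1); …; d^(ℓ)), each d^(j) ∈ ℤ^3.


Barcode: M ≅ I[1,1]^2, I[1,2], I[3,3]^2. HN layers by μ_θ (2 steps, strictly decreasing):
  μ^(1)=1; μ^(2)=-2

((3, 1, 0); (0, 0, 2))


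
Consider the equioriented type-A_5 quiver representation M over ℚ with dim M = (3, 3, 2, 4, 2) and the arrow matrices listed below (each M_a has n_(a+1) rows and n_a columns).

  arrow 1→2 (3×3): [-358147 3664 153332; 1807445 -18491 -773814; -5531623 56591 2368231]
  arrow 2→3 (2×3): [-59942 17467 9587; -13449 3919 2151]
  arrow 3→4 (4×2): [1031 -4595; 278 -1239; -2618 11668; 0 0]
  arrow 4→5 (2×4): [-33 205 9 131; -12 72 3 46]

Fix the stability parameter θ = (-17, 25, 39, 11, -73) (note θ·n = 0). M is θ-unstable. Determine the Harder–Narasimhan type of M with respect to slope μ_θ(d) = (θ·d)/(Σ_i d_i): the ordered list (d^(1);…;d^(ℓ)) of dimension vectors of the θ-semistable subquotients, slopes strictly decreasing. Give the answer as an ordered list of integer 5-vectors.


Barcode: M ≅ I[1,2], I[1,4], I[1,5], I[4,4], I[4,5]. HN layers by μ_θ (5 steps, strictly decreasing):
  μ^(1)=25; μ^(2)=11; μ^(3)=1/2; μ^(4)=-17; μ^(5)=-31

((0, 2, 1, 1, 0); (0, 0, 0, 1, 0); (0, 1, 1, 1, 1); (3, 0, 0, 0, 0); (0, 0, 0, 1, 1))


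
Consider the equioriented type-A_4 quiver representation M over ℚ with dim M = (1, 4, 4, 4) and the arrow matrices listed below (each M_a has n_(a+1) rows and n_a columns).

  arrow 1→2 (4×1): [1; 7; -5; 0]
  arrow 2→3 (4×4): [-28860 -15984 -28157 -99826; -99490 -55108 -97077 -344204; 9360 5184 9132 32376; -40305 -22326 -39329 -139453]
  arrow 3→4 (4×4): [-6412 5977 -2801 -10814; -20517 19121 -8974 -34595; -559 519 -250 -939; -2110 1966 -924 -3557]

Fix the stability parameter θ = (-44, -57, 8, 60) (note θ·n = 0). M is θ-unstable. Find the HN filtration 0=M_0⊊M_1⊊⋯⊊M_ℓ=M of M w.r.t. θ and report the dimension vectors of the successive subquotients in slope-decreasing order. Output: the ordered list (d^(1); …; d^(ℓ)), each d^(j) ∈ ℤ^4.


Via rank(M_{q-1}∘⋯∘M_p): M ≅ I[1,4], I[2,2]^2, I[2,4], I[3,4]^2.
μ_θ-semistable layers: μ^(1)=60; μ^(2)=8; μ^(3)=-101/2; μ^(4)=-57

((0, 0, 0, 4); (0, 0, 4, 0); (1, 1, 0, 0); (0, 3, 0, 0))


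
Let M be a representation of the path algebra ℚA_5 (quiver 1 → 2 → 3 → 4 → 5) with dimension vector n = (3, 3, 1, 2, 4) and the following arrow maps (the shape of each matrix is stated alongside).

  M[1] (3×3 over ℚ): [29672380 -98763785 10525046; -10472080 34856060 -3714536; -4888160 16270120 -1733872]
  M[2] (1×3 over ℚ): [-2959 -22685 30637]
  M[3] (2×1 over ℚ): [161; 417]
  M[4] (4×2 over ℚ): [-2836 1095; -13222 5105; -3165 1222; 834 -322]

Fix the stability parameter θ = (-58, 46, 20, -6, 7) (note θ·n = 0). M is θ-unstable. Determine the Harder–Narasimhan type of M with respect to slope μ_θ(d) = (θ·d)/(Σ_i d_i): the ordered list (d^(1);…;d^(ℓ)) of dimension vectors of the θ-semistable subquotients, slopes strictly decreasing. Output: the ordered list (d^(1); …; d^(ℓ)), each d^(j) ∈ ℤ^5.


Barcode: M ≅ I[1,1]^2, I[1,5], I[2,2]^2, I[4,5], I[5,5]^2. HN layers by μ_θ (5 steps, strictly decreasing):
  μ^(1)=46; μ^(2)=67/4; μ^(3)=7; μ^(4)=-6; μ^(5)=-58

((0, 2, 0, 0, 0); (0, 1, 1, 1, 1); (0, 0, 0, 0, 3); (0, 0, 0, 1, 0); (3, 0, 0, 0, 0))


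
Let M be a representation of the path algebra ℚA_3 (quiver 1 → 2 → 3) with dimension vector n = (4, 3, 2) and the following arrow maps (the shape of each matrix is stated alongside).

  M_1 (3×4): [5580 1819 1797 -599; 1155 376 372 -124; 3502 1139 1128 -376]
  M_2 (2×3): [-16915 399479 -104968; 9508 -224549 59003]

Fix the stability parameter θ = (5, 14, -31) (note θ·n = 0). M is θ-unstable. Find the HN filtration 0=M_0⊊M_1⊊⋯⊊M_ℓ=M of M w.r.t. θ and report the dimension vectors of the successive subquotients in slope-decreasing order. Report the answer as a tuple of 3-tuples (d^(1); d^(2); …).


Via rank(M_{q-1}∘⋯∘M_p): M ≅ I[1,1], I[1,2], I[1,3]^2.
μ_θ-semistable layers: μ^(1)=14; μ^(2)=5; μ^(3)=-4

((0, 1, 0); (2, 0, 0); (2, 2, 2))


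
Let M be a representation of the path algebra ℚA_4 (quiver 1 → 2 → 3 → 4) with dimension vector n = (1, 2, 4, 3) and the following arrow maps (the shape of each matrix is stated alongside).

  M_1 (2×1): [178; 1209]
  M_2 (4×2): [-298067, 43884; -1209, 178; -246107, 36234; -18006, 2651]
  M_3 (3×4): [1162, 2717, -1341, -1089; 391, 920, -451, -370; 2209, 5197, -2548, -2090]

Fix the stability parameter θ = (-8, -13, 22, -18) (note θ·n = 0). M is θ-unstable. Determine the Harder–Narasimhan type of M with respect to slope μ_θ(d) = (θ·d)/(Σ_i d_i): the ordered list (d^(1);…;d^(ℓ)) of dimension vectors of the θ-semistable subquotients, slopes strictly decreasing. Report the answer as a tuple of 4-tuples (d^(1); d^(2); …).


Barcode: M ≅ I[1,4], I[2,3], I[3,4]^2. HN layers by μ_θ (4 steps, strictly decreasing):
  μ^(1)=22; μ^(2)=2; μ^(3)=-21/2; μ^(4)=-13

((0, 0, 1, 0); (0, 0, 3, 3); (1, 1, 0, 0); (0, 1, 0, 0))


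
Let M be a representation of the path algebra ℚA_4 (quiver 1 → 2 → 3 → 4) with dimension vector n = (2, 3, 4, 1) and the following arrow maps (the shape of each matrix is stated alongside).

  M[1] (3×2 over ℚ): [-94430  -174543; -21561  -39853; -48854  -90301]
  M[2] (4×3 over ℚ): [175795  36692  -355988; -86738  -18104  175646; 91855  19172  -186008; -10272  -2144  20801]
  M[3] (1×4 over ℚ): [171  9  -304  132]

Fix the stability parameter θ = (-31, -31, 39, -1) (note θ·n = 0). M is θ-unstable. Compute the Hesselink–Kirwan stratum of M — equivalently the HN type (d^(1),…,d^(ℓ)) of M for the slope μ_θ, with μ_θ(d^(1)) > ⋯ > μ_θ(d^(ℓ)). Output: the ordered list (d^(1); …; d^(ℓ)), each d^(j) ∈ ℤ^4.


Interval decomposition of M: I[1,2], I[1,4], I[2,3], I[3,3]^2.
HN type (ℓ=3): μ^(1)=39; μ^(2)=19; μ^(3)=-31

((0, 0, 3, 0); (0, 0, 1, 1); (2, 3, 0, 0))


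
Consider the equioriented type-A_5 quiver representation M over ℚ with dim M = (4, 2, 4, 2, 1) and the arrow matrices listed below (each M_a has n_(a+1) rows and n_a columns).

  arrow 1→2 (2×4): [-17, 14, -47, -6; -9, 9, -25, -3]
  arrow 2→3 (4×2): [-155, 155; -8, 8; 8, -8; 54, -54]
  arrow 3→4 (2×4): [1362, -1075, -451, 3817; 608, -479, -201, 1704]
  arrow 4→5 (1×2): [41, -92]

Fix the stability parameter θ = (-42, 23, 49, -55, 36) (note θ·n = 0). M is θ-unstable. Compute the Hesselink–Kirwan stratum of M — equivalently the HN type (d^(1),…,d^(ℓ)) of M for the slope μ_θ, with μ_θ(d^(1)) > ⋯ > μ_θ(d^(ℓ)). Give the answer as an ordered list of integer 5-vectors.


Barcode: M ≅ I[1,1]^2, I[1,2], I[1,3], I[3,3], I[3,4], I[3,5]. HN layers by μ_θ (5 steps, strictly decreasing):
  μ^(1)=49; μ^(2)=36; μ^(3)=23; μ^(4)=-3; μ^(5)=-42

((0, 0, 2, 0, 0); (0, 0, 0, 0, 1); (0, 2, 0, 0, 0); (0, 0, 2, 2, 0); (4, 0, 0, 0, 0))


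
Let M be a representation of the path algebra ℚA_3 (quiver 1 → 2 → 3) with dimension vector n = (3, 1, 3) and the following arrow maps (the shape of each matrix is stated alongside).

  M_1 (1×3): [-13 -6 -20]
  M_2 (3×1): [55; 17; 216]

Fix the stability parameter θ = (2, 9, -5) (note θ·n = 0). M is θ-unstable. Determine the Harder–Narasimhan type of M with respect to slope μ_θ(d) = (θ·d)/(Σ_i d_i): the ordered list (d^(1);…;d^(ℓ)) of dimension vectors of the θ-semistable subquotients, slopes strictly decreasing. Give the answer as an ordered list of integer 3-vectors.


Interval decomposition of M: I[1,1]^2, I[1,3], I[3,3]^2.
HN type (ℓ=2): μ^(1)=2; μ^(2)=-5

((3, 1, 1); (0, 0, 2))


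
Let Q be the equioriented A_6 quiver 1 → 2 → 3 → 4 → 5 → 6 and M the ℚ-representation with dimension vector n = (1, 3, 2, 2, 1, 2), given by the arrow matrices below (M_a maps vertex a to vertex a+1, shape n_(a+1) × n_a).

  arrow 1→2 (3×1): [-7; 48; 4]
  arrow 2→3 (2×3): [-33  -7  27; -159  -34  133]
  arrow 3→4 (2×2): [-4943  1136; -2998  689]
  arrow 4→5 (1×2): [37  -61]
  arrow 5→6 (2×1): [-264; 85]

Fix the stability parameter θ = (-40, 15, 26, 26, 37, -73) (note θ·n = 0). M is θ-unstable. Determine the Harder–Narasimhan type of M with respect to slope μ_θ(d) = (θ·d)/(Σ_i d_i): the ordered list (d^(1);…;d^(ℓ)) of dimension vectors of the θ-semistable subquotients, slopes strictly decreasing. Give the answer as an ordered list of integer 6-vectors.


Via rank(M_{q-1}∘⋯∘M_p): M ≅ I[1,4], I[2,2], I[2,6], I[6,6].
μ_θ-semistable layers: μ^(1)=26; μ^(2)=15; μ^(3)=31/5; μ^(4)=-40; μ^(5)=-73

((0, 0, 1, 1, 0, 0); (0, 2, 0, 0, 0, 0); (0, 1, 1, 1, 1, 1); (1, 0, 0, 0, 0, 0); (0, 0, 0, 0, 0, 1))


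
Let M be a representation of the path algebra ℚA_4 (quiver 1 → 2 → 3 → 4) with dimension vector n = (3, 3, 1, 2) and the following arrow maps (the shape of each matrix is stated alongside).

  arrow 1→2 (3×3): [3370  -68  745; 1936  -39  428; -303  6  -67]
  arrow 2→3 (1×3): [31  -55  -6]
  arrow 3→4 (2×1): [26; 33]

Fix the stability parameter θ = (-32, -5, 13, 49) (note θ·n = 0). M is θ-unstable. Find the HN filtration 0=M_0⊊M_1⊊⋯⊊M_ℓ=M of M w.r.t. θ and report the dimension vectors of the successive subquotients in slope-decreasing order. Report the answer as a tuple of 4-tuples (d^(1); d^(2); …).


Via rank(M_{q-1}∘⋯∘M_p): M ≅ I[1,2]^2, I[1,4], I[4,4].
μ_θ-semistable layers: μ^(1)=49; μ^(2)=13; μ^(3)=-5; μ^(4)=-32

((0, 0, 0, 2); (0, 0, 1, 0); (0, 3, 0, 0); (3, 0, 0, 0))


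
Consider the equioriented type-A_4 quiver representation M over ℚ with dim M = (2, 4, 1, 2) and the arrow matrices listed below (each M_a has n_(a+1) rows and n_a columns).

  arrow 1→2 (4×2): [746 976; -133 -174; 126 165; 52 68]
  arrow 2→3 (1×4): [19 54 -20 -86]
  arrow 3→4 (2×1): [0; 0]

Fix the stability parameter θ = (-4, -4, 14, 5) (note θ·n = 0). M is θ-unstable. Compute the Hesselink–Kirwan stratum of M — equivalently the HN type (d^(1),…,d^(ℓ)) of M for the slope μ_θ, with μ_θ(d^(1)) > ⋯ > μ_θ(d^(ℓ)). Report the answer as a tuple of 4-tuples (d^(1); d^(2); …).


Interval decomposition of M: I[1,2]^2, I[2,2], I[2,3], I[4,4]^2.
HN type (ℓ=3): μ^(1)=14; μ^(2)=5; μ^(3)=-4

((0, 0, 1, 0); (0, 0, 0, 2); (2, 4, 0, 0))


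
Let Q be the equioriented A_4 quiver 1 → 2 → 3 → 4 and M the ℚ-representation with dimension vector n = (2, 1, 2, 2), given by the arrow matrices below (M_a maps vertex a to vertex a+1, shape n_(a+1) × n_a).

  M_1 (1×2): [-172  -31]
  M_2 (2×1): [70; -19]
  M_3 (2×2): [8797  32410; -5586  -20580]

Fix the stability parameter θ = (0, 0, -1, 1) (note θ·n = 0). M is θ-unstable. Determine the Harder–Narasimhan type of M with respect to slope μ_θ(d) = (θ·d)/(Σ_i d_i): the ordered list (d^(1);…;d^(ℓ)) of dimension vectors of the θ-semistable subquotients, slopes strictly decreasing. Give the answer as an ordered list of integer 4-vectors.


Interval decomposition of M: I[1,1], I[1,3], I[3,4], I[4,4].
HN type (ℓ=4): μ^(1)=1; μ^(2)=0; μ^(3)=-1/3; μ^(4)=-1

((0, 0, 0, 2); (1, 0, 0, 0); (1, 1, 1, 0); (0, 0, 1, 0))


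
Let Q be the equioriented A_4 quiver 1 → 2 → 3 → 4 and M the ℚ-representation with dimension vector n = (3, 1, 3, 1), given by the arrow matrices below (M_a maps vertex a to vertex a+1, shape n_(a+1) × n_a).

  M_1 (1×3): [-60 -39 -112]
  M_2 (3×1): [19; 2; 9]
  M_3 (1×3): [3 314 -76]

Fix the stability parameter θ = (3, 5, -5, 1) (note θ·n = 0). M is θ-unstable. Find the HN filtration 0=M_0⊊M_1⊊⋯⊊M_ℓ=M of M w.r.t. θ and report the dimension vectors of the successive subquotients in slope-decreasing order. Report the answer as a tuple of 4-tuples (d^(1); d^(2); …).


Interval decomposition of M: I[1,1]^2, I[1,4], I[3,3]^2.
HN type (ℓ=3): μ^(1)=3; μ^(2)=1; μ^(3)=-5

((2, 0, 0, 0); (1, 1, 1, 1); (0, 0, 2, 0))


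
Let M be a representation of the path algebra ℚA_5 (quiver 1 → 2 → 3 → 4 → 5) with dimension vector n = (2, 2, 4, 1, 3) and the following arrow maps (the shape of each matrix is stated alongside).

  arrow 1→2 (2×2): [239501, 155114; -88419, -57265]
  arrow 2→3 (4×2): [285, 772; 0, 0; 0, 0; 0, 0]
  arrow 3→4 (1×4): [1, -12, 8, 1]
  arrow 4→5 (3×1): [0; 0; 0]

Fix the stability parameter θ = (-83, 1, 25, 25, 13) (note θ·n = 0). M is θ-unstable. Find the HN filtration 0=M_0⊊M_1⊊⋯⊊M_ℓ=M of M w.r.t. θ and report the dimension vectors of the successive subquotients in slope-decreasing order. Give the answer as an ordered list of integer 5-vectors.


Interval decomposition of M: I[1,2], I[1,4], I[3,3]^3, I[5,5]^3.
HN type (ℓ=4): μ^(1)=25; μ^(2)=13; μ^(3)=1; μ^(4)=-83

((0, 0, 4, 1, 0); (0, 0, 0, 0, 3); (0, 2, 0, 0, 0); (2, 0, 0, 0, 0))


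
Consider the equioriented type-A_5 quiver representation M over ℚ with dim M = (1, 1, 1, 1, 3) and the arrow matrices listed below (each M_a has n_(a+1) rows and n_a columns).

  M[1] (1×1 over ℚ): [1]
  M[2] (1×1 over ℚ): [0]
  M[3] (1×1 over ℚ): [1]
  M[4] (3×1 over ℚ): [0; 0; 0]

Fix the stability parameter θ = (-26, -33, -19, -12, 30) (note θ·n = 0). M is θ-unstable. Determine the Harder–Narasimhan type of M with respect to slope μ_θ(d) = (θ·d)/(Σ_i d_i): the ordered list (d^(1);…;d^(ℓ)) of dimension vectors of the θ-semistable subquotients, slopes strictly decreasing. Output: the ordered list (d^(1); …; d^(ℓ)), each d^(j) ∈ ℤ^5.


Barcode: M ≅ I[1,2], I[3,4], I[5,5]^3. HN layers by μ_θ (4 steps, strictly decreasing):
  μ^(1)=30; μ^(2)=-12; μ^(3)=-19; μ^(4)=-59/2

((0, 0, 0, 0, 3); (0, 0, 0, 1, 0); (0, 0, 1, 0, 0); (1, 1, 0, 0, 0))
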